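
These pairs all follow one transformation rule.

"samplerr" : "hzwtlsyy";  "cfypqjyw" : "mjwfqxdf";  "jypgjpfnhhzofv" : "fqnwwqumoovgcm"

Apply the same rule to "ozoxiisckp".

Looking at the pairs, the operation is to swap each adjacent pair of characters (1↔2, 3↔4, ...), then shift every letter 7 places forward in the alphabet (wrapping around).
Doing the same to "ozoxiisckp": "gvevppjzwr".

gvevppjzwr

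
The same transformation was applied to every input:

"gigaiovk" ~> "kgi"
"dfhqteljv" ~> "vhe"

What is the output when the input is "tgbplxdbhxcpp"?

pbxx

The rule is to take characters alternately from the front and the back (1st, last, 2nd, 2nd-last, ...), then keep one character in every 3, starting at position 2 (positions 2nd, 5th, 8th, ...).
"tgbplxdbhxcpp" → "tpgpbcpxlhxbd" → "pbxx".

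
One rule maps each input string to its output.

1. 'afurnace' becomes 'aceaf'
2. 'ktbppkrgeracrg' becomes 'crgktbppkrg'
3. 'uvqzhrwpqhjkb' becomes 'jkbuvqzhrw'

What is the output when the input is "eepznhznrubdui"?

duieepznhzn

Looking at the pairs, the operation is to move the last 3 characters to the front (rotate right by 3), then delete the last 3 characters.
"eepznhznrubdui" → "duieepznhznrub" → "duieepznhzn".
(Check on "ktbppkrgeracrg": → "crgktbppkrgera" → "crgktbppkrg" ✓)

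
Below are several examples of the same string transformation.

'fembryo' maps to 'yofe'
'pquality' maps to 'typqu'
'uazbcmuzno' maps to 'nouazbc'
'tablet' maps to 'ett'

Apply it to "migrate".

Looking at the pairs, the operation is to move the last 2 characters to the front (rotate right by 2), then delete the last 3 characters.
Applying both steps to "migrate": "temigra", then "temi".
(Check on "fembryo": → "yofembr" → "yofe" ✓)

temi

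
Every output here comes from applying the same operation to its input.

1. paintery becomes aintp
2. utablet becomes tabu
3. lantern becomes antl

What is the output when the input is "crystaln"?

rystc

The pattern: delete the last 3 characters, then move the first character to the end.
"crystaln" → "cryst" → "rystc".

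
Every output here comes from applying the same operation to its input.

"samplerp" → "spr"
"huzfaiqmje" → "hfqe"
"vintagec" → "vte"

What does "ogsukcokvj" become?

ouoj

The pattern: keep one character in every 3, starting at position 1 (positions 1st, 4th, 7th, ...).
On "ogsukcokvj" that produces "ouoj".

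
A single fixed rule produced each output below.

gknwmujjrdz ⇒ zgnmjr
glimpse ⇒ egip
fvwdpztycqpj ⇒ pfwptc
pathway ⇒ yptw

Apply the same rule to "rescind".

drsi

The pattern: keep every other character starting from the first (positions 1st, 3rd, 5th, ...), then move the last character to the front.
Starting from "rescind": after the first operation, "rsid"; after the second, "drsi".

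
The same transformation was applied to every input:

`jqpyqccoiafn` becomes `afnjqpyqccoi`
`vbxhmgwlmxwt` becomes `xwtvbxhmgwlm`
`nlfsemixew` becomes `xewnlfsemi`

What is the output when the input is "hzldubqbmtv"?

In each case the input is transformed by: move the last 3 characters to the front (rotate right by 3).
For "hzldubqbmtv" the result is "mtvhzldubqb".

mtvhzldubqb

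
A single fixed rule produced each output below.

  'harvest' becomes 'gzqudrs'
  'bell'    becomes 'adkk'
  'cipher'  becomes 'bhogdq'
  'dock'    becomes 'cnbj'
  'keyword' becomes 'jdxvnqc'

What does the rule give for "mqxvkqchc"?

lpwujpbgb

The pattern: shift every letter 1 place backward in the alphabet (wrapping around).
So "mqxvkqchc" becomes "lpwujpbgb".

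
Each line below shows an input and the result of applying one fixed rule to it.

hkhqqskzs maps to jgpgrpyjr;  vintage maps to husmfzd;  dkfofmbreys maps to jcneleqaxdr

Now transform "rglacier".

fqzkhbqd

The pattern: swap each adjacent pair of characters (1↔2, 3↔4, ...), then shift every letter 1 place backward in the alphabet (wrapping around).
Starting from "rglacier": after the first operation, "gralicre"; after the second, "fqzkhbqd".
(Check on "hkhqqskzs": → "khqhsqzks" → "jgpgrpyjr" ✓)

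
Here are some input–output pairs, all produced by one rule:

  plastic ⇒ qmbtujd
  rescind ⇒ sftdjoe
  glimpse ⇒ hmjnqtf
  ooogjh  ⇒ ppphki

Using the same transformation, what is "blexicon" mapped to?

The rule is to shift every letter 1 place forward in the alphabet (wrapping around).
For "blexicon" the result is "cmfyjdpo".

cmfyjdpo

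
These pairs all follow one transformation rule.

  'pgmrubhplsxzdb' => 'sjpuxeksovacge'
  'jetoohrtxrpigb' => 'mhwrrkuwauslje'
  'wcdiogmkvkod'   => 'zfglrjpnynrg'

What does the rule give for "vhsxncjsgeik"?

Looking at the pairs, the operation is to shift every letter 3 places forward in the alphabet (wrapping around).
On "vhsxncjsgeik" that produces "ykvaqfmvjhln".

ykvaqfmvjhln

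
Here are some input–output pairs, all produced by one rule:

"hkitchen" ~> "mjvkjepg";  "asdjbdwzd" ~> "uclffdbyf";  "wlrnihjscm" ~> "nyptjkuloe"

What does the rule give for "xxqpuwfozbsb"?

zzrsywqhdbdu

The rule is to swap each adjacent pair of characters (1↔2, 3↔4, ...), then shift every letter 2 places forward in the alphabet (wrapping around).
"xxqpuwfozbsb" → "xxpqwuofbzbs" → "zzrsywqhdbdu".
(Check on "asdjbdwzd": → "sajddbzwd" → "uclffdbyf" ✓)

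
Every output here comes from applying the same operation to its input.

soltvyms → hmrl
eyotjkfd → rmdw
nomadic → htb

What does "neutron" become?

xmh

The rule is to keep every other character starting from the second (positions 2nd, 4th, 6th, ...), then shift every letter 7 places backward in the alphabet (wrapping around).
For "neutron", step one produces "eto"; step two turns that into "xmh".
(Check on "soltvyms": → "otys" → "hmrl" ✓)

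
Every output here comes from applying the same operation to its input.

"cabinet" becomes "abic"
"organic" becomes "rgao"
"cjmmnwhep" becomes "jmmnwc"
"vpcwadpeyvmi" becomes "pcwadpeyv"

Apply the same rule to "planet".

In each case the input is transformed by: delete the last 3 characters, then move the first character to the end.
"planet" → "pla" → "lap".

lap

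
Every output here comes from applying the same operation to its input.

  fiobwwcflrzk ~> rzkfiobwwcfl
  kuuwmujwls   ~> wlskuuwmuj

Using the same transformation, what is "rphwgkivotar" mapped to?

tarrphwgkivo

The rule is to move the last 3 characters to the front (rotate right by 3).
For "rphwgkivotar" the result is "tarrphwgkivo".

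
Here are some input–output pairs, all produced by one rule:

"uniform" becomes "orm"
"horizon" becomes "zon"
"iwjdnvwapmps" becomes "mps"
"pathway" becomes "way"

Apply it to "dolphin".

hin

The transformation: keep only the last 3 characters.
Applying that to "dolphin" gives "hin".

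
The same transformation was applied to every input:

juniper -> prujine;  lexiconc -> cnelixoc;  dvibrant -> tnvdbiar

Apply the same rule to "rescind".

idercsn

The pattern: swap each adjacent pair of characters (1↔2, 3↔4, ...), then move the last 2 characters to the front (rotate right by 2).
Working it through for "rescind": intermediate "ercsnid", final "idercsn".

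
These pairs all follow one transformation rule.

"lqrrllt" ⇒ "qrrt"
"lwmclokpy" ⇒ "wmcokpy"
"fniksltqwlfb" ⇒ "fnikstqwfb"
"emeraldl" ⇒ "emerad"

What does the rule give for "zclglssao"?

Looking at the pairs, the operation is to remove every "l".
On "zclglssao" that produces "zcgssao".

zcgssao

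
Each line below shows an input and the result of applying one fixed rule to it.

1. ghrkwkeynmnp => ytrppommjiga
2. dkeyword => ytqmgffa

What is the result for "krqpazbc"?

The rule is to shift every letter 2 places forward in the alphabet (wrapping around), then sort the characters into reverse alphabetical order.
Starting from "krqpazbc": after the first operation, "mtsrcbde"; after the second, "tsrmedcb".
(Check on "ghrkwkeynmnp": → "ijtmymgapopr" → "ytrppommjiga" ✓)

tsrmedcb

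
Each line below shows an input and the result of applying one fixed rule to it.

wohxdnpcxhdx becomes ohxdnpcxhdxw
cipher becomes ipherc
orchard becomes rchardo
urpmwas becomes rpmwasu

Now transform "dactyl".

Rule — move the first character to the end.
"dactyl" → "actyld".

actyld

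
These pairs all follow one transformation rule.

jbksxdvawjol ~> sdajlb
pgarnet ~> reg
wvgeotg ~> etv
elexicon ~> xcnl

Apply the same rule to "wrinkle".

What's happening: keep every other character starting from the second (positions 2nd, 4th, 6th, ...), then move the first character to the end.
On "wrinkle": the first step gives "rnl", and the second then gives "nlr".

nlr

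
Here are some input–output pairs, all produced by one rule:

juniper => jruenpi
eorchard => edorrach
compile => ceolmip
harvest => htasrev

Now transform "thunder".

The rule is to take characters alternately from the front and the back (1st, last, 2nd, 2nd-last, ...).
So "thunder" becomes "trheudn".

trheudn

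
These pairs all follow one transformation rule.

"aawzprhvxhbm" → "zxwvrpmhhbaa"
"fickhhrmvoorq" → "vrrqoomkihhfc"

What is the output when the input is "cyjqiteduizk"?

Rule — sort the characters into reverse alphabetical order.
On "cyjqiteduizk" that produces "zyutqkjiiedc".

zyutqkjiiedc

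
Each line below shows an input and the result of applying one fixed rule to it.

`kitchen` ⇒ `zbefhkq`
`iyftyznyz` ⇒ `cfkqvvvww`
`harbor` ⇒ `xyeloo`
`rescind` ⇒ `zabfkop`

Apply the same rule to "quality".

Rule — sort the characters into alphabetical order, then shift every letter 3 places backward in the alphabet (wrapping around).
Starting from "quality": after the first operation, "ailqtuy"; after the second, "xfinqrv".
(Check on "iyftyznyz": → "fintyyyzz" → "cfkqvvvww" ✓)

xfinqrv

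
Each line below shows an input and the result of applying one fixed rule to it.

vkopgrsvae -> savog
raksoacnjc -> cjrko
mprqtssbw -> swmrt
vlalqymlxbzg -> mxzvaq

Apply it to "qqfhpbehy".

Rule — keep every other character starting from the first (positions 1st, 3rd, 5th, ...), then move the first 3 characters to the end (rotate left by 3).
On "qqfhpbehy": the first step gives "qfpey", and the second then gives "eyqfp".

eyqfp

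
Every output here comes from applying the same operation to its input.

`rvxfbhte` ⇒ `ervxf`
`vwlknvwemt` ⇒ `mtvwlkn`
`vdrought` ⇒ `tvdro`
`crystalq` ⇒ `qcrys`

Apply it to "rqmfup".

rqm

In each case the input is transformed by: swap the front and back halves of the string, then delete the first 3 characters.
Doing the same to "rqmfup": "rqm".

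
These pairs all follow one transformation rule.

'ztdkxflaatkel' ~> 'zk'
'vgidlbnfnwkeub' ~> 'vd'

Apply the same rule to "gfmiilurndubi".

gi

Rule — keep one character in every 3, starting at position 1 (positions 1st, 4th, 7th, ...), then keep only the first 2 characters.
So "gfmiilurndubi" becomes "gi".
(Check on "ztdkxflaatkel": → "zkltl" → "zk" ✓)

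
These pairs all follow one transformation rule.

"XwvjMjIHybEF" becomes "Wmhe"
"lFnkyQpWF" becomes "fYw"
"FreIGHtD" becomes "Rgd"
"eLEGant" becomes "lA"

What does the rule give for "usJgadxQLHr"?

SAqR

Looking at the pairs, the operation is to keep one character in every 3, starting at position 2 (positions 2nd, 5th, 8th, ...), then flip the case of every letter.
On "usJgadxQLHr": the first step gives "saQr", and the second then gives "SAqR".
(Check on "XwvjMjIHybEF": → "wMHE" → "Wmhe" ✓)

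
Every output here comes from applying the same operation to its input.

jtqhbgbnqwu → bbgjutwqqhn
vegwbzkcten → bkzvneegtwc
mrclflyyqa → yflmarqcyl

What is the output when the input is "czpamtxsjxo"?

mxtcozxpjas

Looking at the pairs, the operation is to take characters alternately from the front and the back (1st, last, 2nd, 2nd-last, ...), then move the last 3 characters to the front (rotate right by 3).
On "czpamtxsjxo" that produces "mxtcozxpjas".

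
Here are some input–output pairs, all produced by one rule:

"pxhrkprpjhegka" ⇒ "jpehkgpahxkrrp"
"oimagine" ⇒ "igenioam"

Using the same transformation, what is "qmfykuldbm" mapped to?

lubdqmfmky

Looking at the pairs, the operation is to swap the front and back halves of the string, then swap each adjacent pair of characters (1↔2, 3↔4, ...).
For "qmfykuldbm" the result is "lubdqmfmky".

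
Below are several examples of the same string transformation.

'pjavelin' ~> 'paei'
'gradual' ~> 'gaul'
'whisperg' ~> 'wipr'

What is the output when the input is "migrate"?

mgae

The rule is to keep every other character starting from the first (positions 1st, 3rd, 5th, ...).
So "migrate" becomes "mgae".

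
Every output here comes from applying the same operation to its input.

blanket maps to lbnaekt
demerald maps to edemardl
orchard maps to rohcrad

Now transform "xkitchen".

kxtihcne

Each output is the input with this applied: swap each adjacent pair of characters (1↔2, 3↔4, ...).
"xkitchen" → "kxtihcne".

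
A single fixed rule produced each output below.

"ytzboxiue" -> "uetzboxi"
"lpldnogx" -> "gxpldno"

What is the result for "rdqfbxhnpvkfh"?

fhdqfbxhnpvk

The pattern: delete the first character, then move the last 2 characters to the front (rotate right by 2).
Working it through for "rdqfbxhnpvkfh": intermediate "dqfbxhnpvkfh", final "fhdqfbxhnpvk".
(Check on "ytzboxiue": → "tzboxiue" → "uetzboxi" ✓)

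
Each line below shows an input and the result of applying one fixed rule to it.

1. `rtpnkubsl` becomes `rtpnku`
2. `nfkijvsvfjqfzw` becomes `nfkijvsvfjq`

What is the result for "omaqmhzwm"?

omaqmh

The rule is to delete the last 3 characters.
"omaqmhzwm" → "omaqmh".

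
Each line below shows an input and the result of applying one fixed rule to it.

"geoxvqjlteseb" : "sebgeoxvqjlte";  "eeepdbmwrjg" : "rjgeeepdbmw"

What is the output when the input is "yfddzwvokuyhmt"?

hmtyfddzwvokuy

The rule is to move the last 3 characters to the front (rotate right by 3).
So "yfddzwvokuyhmt" becomes "hmtyfddzwvokuy".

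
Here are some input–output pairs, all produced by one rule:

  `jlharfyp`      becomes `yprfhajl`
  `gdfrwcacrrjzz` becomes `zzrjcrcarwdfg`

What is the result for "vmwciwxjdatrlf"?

lftrdaxjiwwcvm

The transformation: reverse the string, then swap each adjacent pair of characters (1↔2, 3↔4, ...).
"vmwciwxjdatrlf" → "flrtadjxwicwmv" → "lftrdaxjiwwcvm".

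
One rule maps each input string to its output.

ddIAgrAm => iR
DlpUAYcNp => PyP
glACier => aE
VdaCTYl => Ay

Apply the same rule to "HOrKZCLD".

Rc

The pattern: keep one character in every 3, starting at position 3 (positions 3rd, 6th, 9th, ...), then flip the case of every letter.
"HOrKZCLD" → "rC" → "Rc".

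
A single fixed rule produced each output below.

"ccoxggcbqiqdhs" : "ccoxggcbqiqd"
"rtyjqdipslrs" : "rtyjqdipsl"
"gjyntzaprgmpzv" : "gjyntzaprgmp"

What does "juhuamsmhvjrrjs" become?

juhuamsmhvjrr

Each output is the input with this applied: delete the last 2 characters.
For "juhuamsmhvjrrjs" the result is "juhuamsmhvjrr".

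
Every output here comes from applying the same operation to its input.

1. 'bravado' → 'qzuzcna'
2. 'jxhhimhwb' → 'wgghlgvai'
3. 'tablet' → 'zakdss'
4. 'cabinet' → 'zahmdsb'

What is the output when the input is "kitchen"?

hsbgdmj

Each output is the input with this applied: move the first character to the end, then shift every letter 1 place backward in the alphabet (wrapping around).
Applying both steps to "kitchen": "itchenk", then "hsbgdmj".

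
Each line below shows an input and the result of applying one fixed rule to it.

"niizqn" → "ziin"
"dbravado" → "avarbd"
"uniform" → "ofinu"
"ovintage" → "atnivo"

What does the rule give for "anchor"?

hcna

Rule — delete the last 2 characters, then reverse the string.
On "anchor": the first step gives "anch", and the second then gives "hcna".
(Check on "dbravado": → "dbrava" → "avarbd" ✓)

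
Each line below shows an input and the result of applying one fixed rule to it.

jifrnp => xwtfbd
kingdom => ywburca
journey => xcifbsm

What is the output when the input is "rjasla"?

What's happening: shift every letter 12 places backward in the alphabet (wrapping around).
On "rjasla" that produces "fxogzo".

fxogzo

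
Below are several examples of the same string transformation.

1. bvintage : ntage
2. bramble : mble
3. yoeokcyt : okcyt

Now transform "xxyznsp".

znsp

What's happening: delete the first 3 characters.
On "xxyznsp" that produces "znsp".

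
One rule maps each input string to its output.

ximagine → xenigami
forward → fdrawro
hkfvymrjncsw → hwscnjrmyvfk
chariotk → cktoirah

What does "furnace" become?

fecanru

Looking at the pairs, the operation is to move the first character to the end, then reverse the string.
Applying both steps to "furnace": "urnacef", then "fecanru".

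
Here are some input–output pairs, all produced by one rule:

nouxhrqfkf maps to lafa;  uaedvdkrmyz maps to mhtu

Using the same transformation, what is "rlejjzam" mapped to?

euvh

Rule — shift every letter 5 places backward in the alphabet (wrapping around), then keep only the last 4 characters.
Working it through for "rlejjzam": intermediate "mgzeeuvh", final "euvh".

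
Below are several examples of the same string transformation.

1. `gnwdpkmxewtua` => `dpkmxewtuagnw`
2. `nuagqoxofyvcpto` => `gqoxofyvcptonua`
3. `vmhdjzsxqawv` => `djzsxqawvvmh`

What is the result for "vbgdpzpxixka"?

dpzpxixkavbg

Looking at the pairs, the operation is to move the first 3 characters to the end (rotate left by 3).
"vbgdpzpxixka" → "dpzpxixkavbg".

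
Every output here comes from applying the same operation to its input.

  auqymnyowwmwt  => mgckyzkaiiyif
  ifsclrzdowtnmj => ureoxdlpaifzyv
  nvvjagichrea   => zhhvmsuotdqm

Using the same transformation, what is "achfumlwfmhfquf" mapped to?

Rule — shift every letter 12 places forward in the alphabet (wrapping around).
Applying that to "achfumlwfmhfquf" gives "motrgyxirytrcgr".

motrgyxirytrcgr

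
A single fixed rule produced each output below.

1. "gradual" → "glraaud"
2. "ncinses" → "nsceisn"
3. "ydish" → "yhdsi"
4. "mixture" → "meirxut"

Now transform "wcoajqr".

wrcqoja

What's happening: take characters alternately from the front and the back (1st, last, 2nd, 2nd-last, ...).
For "wcoajqr" the result is "wrcqoja".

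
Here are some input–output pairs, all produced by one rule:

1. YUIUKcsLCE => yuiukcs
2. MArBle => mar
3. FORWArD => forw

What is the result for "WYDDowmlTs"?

What's happening: delete the last 3 characters, then convert every letter to lowercase.
Working it through for "WYDDowmlTs": intermediate "WYDDowm", final "wyddowm".

wyddowm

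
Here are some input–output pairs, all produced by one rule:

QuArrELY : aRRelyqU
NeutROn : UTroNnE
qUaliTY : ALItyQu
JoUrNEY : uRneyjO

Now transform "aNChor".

cHORAn

The transformation: flip the case of every letter, then move the first 2 characters to the end (rotate left by 2).
Applying both steps to "aNChor": "AncHOR", then "cHORAn".
(Check on "qUaliTY": → "QuALIty" → "ALItyQu" ✓)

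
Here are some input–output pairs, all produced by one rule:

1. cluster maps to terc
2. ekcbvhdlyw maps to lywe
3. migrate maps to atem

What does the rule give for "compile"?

ilec

The rule is to move the last 3 characters to the front (rotate right by 3), then keep only the first 4 characters.
On "compile": the first step gives "ilecomp", and the second then gives "ilec".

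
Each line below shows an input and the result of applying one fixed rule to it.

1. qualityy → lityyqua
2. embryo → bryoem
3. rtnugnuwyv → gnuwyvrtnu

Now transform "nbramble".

Rule — move the last character to the front, then swap the front and back halves of the string.
Doing the same to "nbramble": "amblenbr".

amblenbr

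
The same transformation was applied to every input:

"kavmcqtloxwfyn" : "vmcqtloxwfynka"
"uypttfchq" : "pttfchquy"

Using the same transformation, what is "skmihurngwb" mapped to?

Each output is the input with this applied: move the first 2 characters to the end (rotate left by 2).
Applying that to "skmihurngwb" gives "mihurngwbsk".

mihurngwbsk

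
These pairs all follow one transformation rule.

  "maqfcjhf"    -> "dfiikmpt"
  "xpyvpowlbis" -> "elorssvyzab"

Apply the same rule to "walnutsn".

The pattern: sort the characters into alphabetical order, then shift every letter 3 places forward in the alphabet (wrapping around).
Applying both steps to "walnutsn": "alnnstuw", then "doqqvwxz".
(Check on "maqfcjhf": → "acffhjmq" → "dfiikmpt" ✓)

doqqvwxz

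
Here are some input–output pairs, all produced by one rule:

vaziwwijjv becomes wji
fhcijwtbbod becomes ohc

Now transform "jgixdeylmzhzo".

ymie

Looking at the pairs, the operation is to sort the characters into reverse alphabetical order, then keep one character in every 3, starting at position 3 (positions 3rd, 6th, 9th, ...).
Working it through for "jgixdeylmzhzo": intermediate "zzyxomljihged", final "ymie".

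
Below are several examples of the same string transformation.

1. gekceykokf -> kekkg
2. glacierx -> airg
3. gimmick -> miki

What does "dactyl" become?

cyd

The rule is to move the first 2 characters to the end (rotate left by 2), then keep every other character starting from the first (positions 1st, 3rd, 5th, ...).
Starting from "dactyl": after the first operation, "ctylda"; after the second, "cyd".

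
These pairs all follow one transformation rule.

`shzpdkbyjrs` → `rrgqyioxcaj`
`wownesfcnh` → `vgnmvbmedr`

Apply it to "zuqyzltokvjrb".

What's happening: take characters alternately from the front and the back (1st, last, 2nd, 2nd-last, ...), then shift every letter 1 place backward in the alphabet (wrapping around).
"zuqyzltokvjrb" → "zburqjyvzklot" → "yatqpixuyjkns".

yatqpixuyjkns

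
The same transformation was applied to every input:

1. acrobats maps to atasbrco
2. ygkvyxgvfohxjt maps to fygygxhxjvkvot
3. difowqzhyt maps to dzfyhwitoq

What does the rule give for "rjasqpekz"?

Looking at the pairs, the operation is to sort the characters into alphabetical order, then take characters alternately from the front and the back (1st, last, 2nd, 2nd-last, ...).
For "rjasqpekz", step one produces "aejkpqrsz"; step two turns that into "azesjrkqp".
(Check on "difowqzhyt": → "dfhioqtwyz" → "dzfyhwitoq" ✓)

azesjrkqp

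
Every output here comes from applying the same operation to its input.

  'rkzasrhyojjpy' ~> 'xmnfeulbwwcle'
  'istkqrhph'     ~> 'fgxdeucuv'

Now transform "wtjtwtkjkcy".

What's happening: move the first character to the end, then shift every letter 13 places forward in the alphabet (wrapping around) — i.e. ROT13.
Working it through for "wtjtwtkjkcy": intermediate "tjtwtkjkcyw", final "gwgjgxwxplj".
(Check on "rkzasrhyojjpy": → "kzasrhyojjpyr" → "xmnfeulbwwcle" ✓)

gwgjgxwxplj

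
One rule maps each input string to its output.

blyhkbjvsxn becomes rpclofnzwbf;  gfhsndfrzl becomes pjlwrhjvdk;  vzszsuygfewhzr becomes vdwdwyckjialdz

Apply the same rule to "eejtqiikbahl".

pinxummofeli

Each output is the input with this applied: shift every letter 4 places forward in the alphabet (wrapping around), then swap the first and last characters.
Working it through for "eejtqiikbahl": intermediate "iinxummofelp", final "pinxummofeli".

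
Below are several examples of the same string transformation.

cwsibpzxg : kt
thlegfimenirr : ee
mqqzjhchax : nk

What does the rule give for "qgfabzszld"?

What's happening: shift every letter 13 places forward in the alphabet (wrapping around) — i.e. ROT13, then keep only the last 2 characters.
"qgfabzszld" → "dtsnomfmyq" → "yq".

yq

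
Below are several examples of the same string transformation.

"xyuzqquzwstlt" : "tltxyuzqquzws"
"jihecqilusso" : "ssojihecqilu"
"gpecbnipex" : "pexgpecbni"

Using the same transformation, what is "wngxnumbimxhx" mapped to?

xhxwngxnumbim

In each case the input is transformed by: move the last 3 characters to the front (rotate right by 3).
For "wngxnumbimxhx" the result is "xhxwngxnumbim".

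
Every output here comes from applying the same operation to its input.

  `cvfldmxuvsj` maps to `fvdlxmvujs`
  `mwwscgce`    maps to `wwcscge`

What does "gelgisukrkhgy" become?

leigusrkhkyg

Each output is the input with this applied: delete the first character, then swap each adjacent pair of characters (1↔2, 3↔4, ...).
"gelgisukrkhgy" → "leigusrkhkyg".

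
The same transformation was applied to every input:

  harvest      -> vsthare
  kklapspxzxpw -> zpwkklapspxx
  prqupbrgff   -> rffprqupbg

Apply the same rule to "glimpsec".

The transformation: move the last 3 characters to the front (rotate right by 3), then swap the first and last characters.
Working it through for "glimpsec": intermediate "secglimp", final "pecglims".

pecglims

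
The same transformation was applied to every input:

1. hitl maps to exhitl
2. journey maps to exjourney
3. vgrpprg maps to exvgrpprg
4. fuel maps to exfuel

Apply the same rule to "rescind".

exrescind

Rule — prepend "ex".
On "rescind" that produces "exrescind".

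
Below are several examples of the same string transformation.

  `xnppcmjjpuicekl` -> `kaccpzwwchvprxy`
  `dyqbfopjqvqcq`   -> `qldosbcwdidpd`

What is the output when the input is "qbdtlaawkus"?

Looking at the pairs, the operation is to shift every letter 13 places forward in the alphabet (wrapping around) — i.e. ROT13.
Applying that to "qbdtlaawkus" gives "doqgynnjxhf".

doqgynnjxhf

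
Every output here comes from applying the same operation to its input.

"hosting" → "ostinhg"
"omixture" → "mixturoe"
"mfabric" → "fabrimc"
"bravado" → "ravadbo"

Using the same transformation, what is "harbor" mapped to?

arbohr

The pattern: swap the first and last characters, then move the first character to the end.
Doing the same to "harbor": "arbohr".
(Check on "hosting": → "gostinh" → "ostinhg" ✓)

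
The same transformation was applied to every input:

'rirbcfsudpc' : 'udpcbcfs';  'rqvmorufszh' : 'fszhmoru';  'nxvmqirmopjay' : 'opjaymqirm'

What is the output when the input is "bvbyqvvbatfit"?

Rule — delete the first 3 characters, then swap the front and back halves of the string.
Working it through for "bvbyqvvbatfit": intermediate "yqvvbatfit", final "atfityqvvb".

atfityqvvb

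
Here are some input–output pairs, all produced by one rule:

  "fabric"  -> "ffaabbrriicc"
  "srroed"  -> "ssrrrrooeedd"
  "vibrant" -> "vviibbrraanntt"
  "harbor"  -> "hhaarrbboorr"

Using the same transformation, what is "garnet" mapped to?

What's happening: double every character.
Applying that to "garnet" gives "ggaarrnneett".

ggaarrnneett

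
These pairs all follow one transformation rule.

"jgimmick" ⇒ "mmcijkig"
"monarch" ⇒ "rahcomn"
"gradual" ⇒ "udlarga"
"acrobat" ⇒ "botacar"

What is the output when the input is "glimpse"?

The transformation: move the first 3 characters to the end (rotate left by 3), then swap each adjacent pair of characters (1↔2, 3↔4, ...).
Applying both steps to "glimpse": "mpsegli", then "pmeslgi".

pmeslgi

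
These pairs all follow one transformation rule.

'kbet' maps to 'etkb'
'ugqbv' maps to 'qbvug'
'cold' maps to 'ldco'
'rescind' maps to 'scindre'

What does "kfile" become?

ilekf

In each case the input is transformed by: move the first 2 characters to the end (rotate left by 2).
"kfile" → "ilekf".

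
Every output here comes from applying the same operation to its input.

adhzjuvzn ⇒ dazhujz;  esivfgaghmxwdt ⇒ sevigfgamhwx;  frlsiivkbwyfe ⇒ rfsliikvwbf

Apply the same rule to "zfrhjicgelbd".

fzhrijgcle

In each case the input is transformed by: swap each adjacent pair of characters (1↔2, 3↔4, ...), then delete the last 2 characters.
"zfrhjicgelbd" → "fzhrijgcledb" → "fzhrijgcle".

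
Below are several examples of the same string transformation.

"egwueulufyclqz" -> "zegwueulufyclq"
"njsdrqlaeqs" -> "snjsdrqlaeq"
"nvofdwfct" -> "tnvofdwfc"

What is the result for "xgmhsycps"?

Each output is the input with this applied: move the last character to the front.
On "xgmhsycps" that produces "sxgmhsycp".

sxgmhsycp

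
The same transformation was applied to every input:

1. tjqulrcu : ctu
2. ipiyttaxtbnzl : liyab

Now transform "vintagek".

evt

What's happening: keep one character in every 3, starting at position 1 (positions 1st, 4th, 7th, ...), then move the last character to the front.
Starting from "vintagek": after the first operation, "vte"; after the second, "evt".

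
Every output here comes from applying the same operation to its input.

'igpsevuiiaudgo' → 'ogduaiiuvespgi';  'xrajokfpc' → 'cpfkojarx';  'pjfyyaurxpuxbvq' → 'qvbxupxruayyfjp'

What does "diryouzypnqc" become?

Rule — reverse the string.
So "diryouzypnqc" becomes "cqnpyzuoyrid".

cqnpyzuoyrid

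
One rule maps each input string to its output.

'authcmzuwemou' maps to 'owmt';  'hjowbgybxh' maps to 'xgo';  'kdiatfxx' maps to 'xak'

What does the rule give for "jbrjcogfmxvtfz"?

fxgjj

The pattern: reverse the string, then keep one character in every 3, starting at position 2 (positions 2nd, 5th, 8th, ...).
Applying both steps to "jbrjcogfmxvtfz": "zftvxmfgocjrbj", then "fxgjj".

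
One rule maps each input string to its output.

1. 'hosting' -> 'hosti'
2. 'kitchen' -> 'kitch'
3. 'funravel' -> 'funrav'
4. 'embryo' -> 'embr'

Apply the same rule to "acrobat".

Rule — delete the last 2 characters.
"acrobat" → "acrob".

acrob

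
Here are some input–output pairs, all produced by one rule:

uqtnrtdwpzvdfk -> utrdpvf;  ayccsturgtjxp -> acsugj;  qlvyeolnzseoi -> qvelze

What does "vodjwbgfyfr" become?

What's happening: delete the last character, then keep every other character starting from the first (positions 1st, 3rd, 5th, ...).
Starting from "vodjwbgfyfr": after the first operation, "vodjwbgfyf"; after the second, "vdwgy".

vdwgy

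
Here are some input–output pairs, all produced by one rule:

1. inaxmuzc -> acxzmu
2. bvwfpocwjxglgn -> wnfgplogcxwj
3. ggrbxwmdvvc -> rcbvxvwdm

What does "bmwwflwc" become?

Looking at the pairs, the operation is to delete the first 2 characters, then take characters alternately from the front and the back (1st, last, 2nd, 2nd-last, ...).
On "bmwwflwc" that produces "wcwwfl".

wcwwfl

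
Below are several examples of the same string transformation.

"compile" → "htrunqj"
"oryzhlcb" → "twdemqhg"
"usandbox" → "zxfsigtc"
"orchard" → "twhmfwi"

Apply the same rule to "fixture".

kncyzwj

The pattern: shift every letter 5 places forward in the alphabet (wrapping around).
For "fixture" the result is "kncyzwj".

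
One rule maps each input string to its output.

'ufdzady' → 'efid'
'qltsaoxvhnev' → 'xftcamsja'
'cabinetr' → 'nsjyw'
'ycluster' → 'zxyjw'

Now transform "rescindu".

hnsiz

The rule is to shift every letter 5 places forward in the alphabet (wrapping around), then delete the first 3 characters.
For "rescindu", step one produces "wjxhnsiz"; step two turns that into "hnsiz".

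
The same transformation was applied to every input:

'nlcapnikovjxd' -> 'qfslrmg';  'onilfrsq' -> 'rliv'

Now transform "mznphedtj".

pqkgm

The transformation: keep every other character starting from the first (positions 1st, 3rd, 5th, ...), then shift every letter 3 places forward in the alphabet (wrapping around).
Doing the same to "mznphedtj": "pqkgm".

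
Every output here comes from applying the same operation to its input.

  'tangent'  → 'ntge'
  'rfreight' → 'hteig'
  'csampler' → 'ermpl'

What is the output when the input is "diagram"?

amgr

The rule is to delete the first 3 characters, then move the last 2 characters to the front (rotate right by 2).
"diagram" → "gram" → "amgr".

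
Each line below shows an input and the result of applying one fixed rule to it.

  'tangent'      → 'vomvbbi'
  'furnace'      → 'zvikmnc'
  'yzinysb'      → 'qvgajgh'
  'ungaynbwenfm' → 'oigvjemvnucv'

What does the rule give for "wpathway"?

ibpeigex

Rule — move the first 2 characters to the end (rotate left by 2), then shift every letter 8 places forward in the alphabet (wrapping around).
Working it through for "wpathway": intermediate "athwaywp", final "ibpeigex".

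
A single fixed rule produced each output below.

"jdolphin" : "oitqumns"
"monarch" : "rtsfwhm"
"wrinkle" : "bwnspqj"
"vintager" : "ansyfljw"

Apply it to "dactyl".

What's happening: shift every letter 5 places forward in the alphabet (wrapping around).
Doing the same to "dactyl": "ifhydq".

ifhydq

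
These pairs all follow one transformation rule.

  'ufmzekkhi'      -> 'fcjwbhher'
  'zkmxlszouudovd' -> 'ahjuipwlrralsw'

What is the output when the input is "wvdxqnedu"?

rsaunkbat

The rule is to swap the first and last characters, then shift every letter 3 places backward in the alphabet (wrapping around).
Working it through for "wvdxqnedu": intermediate "uvdxqnedw", final "rsaunkbat".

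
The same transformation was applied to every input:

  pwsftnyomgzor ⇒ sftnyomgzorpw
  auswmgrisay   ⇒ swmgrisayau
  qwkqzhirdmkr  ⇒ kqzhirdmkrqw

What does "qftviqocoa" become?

tviqocoaqf

Looking at the pairs, the operation is to move the first 2 characters to the end (rotate left by 2).
"qftviqocoa" → "tviqocoaqf".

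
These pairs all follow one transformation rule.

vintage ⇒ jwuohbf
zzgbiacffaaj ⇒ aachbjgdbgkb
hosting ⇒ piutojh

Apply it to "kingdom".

jlhopen

The rule is to swap each adjacent pair of characters (1↔2, 3↔4, ...), then shift every letter 1 place forward in the alphabet (wrapping around).
On "kingdom": the first step gives "ikgnodm", and the second then gives "jlhopen".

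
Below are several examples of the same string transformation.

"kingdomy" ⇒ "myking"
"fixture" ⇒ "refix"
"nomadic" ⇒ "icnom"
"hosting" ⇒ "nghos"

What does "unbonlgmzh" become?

zhunbonl

In each case the input is transformed by: move the last 2 characters to the front (rotate right by 2), then delete the last 2 characters.
Working it through for "unbonlgmzh": intermediate "zhunbonlgm", final "zhunbonl".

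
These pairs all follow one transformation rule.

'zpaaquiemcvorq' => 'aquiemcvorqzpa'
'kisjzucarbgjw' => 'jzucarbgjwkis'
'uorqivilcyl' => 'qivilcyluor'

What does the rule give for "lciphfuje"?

The pattern: move the first 3 characters to the end (rotate left by 3).
On "lciphfuje" that produces "phfujelci".

phfujelci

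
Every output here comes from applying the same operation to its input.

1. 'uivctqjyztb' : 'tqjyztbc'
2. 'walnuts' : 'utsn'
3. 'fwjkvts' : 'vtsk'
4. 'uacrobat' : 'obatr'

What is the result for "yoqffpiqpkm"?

fpiqpkmf

The rule is to delete the first 3 characters, then move the first character to the end.
Doing the same to "yoqffpiqpkm": "fpiqpkmf".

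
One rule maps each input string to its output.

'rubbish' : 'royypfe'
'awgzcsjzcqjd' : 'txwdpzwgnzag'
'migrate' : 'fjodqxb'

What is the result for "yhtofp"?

evlqmc

Each output is the input with this applied: shift every letter 3 places backward in the alphabet (wrapping around), then swap each adjacent pair of characters (1↔2, 3↔4, ...).
So "yhtofp" becomes "evlqmc".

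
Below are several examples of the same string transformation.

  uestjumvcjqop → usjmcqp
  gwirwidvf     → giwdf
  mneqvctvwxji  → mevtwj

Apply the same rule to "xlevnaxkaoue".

xenxau

Each output is the input with this applied: keep every other character starting from the first (positions 1st, 3rd, 5th, ...).
Applying that to "xlevnaxkaoue" gives "xenxau".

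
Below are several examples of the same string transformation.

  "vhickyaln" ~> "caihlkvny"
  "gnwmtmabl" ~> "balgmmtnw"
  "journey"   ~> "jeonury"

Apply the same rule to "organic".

caigonr

Looking at the pairs, the operation is to sort the characters into alphabetical order, then swap each adjacent pair of characters (1↔2, 3↔4, ...).
Starting from "organic": after the first operation, "acginor"; after the second, "caigonr".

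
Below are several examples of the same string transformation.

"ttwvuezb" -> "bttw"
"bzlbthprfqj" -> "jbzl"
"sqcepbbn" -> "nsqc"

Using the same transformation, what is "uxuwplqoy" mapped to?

In each case the input is transformed by: move the last character to the front, then keep only the first 4 characters.
Starting from "uxuwplqoy": after the first operation, "yuxuwplqo"; after the second, "yuxu".

yuxu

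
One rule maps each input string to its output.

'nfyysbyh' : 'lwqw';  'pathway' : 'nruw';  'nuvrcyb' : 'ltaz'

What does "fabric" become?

dzg

In each case the input is transformed by: shift every letter 2 places backward in the alphabet (wrapping around), then keep every other character starting from the first (positions 1st, 3rd, 5th, ...).
Applying both steps to "fabric": "dyzpga", then "dzg".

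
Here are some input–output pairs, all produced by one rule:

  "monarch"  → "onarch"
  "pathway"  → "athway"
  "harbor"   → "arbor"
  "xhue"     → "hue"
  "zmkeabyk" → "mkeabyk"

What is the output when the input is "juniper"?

uniper

What's happening: delete the first character.
Applying that to "juniper" gives "uniper".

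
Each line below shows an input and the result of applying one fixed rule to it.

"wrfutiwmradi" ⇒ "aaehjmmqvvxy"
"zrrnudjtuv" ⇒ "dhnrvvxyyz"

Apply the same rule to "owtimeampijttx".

In each case the input is transformed by: shift every letter 4 places forward in the alphabet (wrapping around), then sort the characters into alphabetical order.
"owtimeampijttx" → "abeimmnqqstxxx".

abeimmnqqstxxx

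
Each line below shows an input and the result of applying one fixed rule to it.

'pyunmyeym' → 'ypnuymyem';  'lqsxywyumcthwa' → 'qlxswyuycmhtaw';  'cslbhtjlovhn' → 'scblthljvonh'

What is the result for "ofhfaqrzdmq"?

fofhqazrmdq

The pattern: swap each adjacent pair of characters (1↔2, 3↔4, ...).
Doing the same to "ofhfaqrzdmq": "fofhqazrmdq".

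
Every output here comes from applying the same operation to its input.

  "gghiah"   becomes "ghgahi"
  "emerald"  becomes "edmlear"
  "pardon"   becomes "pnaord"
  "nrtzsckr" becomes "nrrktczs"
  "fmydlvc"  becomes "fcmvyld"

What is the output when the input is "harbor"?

What's happening: take characters alternately from the front and the back (1st, last, 2nd, 2nd-last, ...).
On "harbor" that produces "hraorb".

hraorb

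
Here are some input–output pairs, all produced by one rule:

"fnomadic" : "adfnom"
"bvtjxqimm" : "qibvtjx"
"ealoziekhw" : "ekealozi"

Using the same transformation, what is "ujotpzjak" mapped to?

Looking at the pairs, the operation is to delete the last 2 characters, then move the last 2 characters to the front (rotate right by 2).
For "ujotpzjak", step one produces "ujotpzj"; step two turns that into "zjujotp".

zjujotp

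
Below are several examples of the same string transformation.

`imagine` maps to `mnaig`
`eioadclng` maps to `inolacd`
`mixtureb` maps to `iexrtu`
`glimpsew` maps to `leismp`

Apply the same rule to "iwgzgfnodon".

wogdzognf

Looking at the pairs, the operation is to take characters alternately from the front and the back (1st, last, 2nd, 2nd-last, ...), then delete the first 2 characters.
Working it through for "iwgzgfnodon": intermediate "inwogdzognf", final "wogdzognf".
(Check on "eioadclng": → "eginolacd" → "inolacd" ✓)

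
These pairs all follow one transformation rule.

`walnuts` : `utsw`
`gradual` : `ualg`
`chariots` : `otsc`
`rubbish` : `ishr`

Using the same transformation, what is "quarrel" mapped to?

relq

The pattern: move the first character to the end, then keep only the last 4 characters.
Doing the same to "quarrel": "relq".
(Check on "rubbish": → "ubbishr" → "ishr" ✓)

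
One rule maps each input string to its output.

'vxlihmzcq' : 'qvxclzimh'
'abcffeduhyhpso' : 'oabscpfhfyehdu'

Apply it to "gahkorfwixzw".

wgazhxkiowrf

Rule — swap the first and last characters, then take characters alternately from the front and the back (1st, last, 2nd, 2nd-last, ...).
For "gahkorfwixzw", step one produces "wahkorfwixzg"; step two turns that into "wgazhxkiowrf".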